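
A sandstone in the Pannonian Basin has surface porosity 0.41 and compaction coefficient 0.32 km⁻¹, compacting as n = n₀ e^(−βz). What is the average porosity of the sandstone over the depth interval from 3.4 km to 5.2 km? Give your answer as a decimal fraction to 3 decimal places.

0.105

⟨n⟩ = (1/(z₂−z₁)) ∫ n₀ e^(−βz) dz = n₀·(e^(−β·z₁) − e^(−β·z₂)) / (β·(z₂−z₁))
e^(−0.32×3.4) = 0.3369; e^(−0.32×5.2) = 0.1894
⟨n⟩ = 0.41 × (0.3369 − 0.1894) / (0.32 × 1.8) = 0.41 × 0.2561 = 0.1050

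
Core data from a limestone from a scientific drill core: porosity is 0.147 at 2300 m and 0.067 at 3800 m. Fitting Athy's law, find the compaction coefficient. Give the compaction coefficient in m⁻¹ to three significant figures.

0.000524 m⁻¹

Working in km (1 km = 1000 m; k in km⁻¹ = k in m⁻¹ × 1000):
Athy: phi(d) = phi₀ e^(−kd) ⇒ phi₁/phi₂ = e^{k(d₂−d₁)} ⇒ k = ln(phi₁/phi₂)/(d₂−d₁)
k = ln(0.147/0.067) / (3.8 − 2.3) = ln(2.194) / 1.5 = 0.7857 / 1.5 = 0.5238 km⁻¹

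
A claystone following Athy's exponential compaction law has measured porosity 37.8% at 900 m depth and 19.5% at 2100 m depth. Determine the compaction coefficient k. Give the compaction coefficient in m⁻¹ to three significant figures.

0.000552 m⁻¹

Working in km (1 km = 1000 m; k in km⁻¹ = k in m⁻¹ × 1000):
Athy: φ(Z) = φ₀ e^(−kZ) ⇒ φ₁/φ₂ = e^{k(Z₂−Z₁)} ⇒ k = ln(φ₁/φ₂)/(Z₂−Z₁)
k = ln(0.378/0.195) / (2.1 − 0.9) = ln(1.938) / 1.2 = 0.6619 / 1.2 = 0.5516 km⁻¹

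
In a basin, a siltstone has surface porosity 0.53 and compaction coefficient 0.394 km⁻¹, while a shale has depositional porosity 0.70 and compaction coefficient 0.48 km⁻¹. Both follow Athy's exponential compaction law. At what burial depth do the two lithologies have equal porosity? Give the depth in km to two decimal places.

Set phi₀ₐ e^(−cₐZ) = phi₀ᵦ e^(−cᵦZ) ⇒ ln(phi₀ₐ/phi₀ᵦ) = (cₐ − cᵦ)·Z
Z = ln(0.53/0.7) / (0.394 − 0.48) = -0.2782 / -0.086 = 3.235 km

3.23 km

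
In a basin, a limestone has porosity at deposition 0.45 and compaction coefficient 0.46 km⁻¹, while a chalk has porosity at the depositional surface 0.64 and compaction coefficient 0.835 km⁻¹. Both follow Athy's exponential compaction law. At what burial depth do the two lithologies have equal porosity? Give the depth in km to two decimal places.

0.94 km

Set phi₀ₐ e^(−kₐd) = phi₀ᵦ e^(−kᵦd) ⇒ ln(phi₀ₐ/phi₀ᵦ) = (kₐ − kᵦ)·d
d = ln(0.45/0.64) / (0.46 − 0.835) = -0.3522 / -0.375 = 0.939 km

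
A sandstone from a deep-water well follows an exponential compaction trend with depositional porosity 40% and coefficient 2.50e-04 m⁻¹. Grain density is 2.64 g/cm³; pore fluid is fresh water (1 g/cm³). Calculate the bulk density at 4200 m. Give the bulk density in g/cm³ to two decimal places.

2.41 g/cm³

Working in km (1 km = 1000 m; k in km⁻¹ = k in m⁻¹ × 1000):
Porosity at depth: n = 0.4·exp(−0.25×4.2) = 0.4×0.3499 = 0.1400
Bulk density: ρ_b = (1−n)ρ_g + n·ρ_f = 0.8600×2.64 + 0.1400×1
       = 2.270 + 0.140 = 2.410 g/cm³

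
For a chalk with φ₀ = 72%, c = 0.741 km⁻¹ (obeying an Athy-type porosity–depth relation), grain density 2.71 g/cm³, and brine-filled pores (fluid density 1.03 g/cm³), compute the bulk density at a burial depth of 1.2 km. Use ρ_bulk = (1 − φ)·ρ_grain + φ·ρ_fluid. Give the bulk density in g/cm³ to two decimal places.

Porosity at depth: φ = 0.72·exp(−0.741×1.2) = 0.72×0.4110 = 0.2959
Bulk density: ρ_b = (1−φ)ρ_g + φ·ρ_f = 0.7041×2.71 + 0.2959×1.03
       = 1.908 + 0.305 = 2.213 g/cm³

2.21 g/cm³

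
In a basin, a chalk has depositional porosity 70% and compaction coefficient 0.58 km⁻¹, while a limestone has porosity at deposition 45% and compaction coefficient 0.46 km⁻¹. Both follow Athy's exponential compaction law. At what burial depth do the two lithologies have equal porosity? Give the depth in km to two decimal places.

Set phi₀ₐ e^(−cₐd) = phi₀ᵦ e^(−cᵦd) ⇒ ln(phi₀ₐ/phi₀ᵦ) = (cₐ − cᵦ)·d
d = ln(0.7/0.45) / (0.58 − 0.46) = 0.4418 / 0.12 = 3.682 km

3.68 km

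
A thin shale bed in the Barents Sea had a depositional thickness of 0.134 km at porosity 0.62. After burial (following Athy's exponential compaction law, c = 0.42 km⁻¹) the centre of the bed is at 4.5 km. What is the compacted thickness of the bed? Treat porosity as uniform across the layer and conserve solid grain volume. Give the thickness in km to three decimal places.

0.056 km

Porosity at 4.5 km: φ = 0.62·exp(−0.42×4.5) = 0.0937
Solid-volume conservation: h(1−φ) = h₀(1−φ₀) ⇒ h = h₀·(1−φ₀)/(1−φ)
h = 0.134 × (1 − 0.62)/(1 − 0.0937) = 0.134 × 0.4193 = 0.0562 km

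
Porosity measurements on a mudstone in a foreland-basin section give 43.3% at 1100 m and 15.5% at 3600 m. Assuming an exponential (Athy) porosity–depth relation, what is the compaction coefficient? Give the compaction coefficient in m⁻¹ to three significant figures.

Working in km (1 km = 1000 m; c in km⁻¹ = c in m⁻¹ × 1000):
Athy: φ(d) = φ₀ e^(−cd) ⇒ φ₁/φ₂ = e^{c(d₂−d₁)} ⇒ c = ln(φ₁/φ₂)/(d₂−d₁)
c = ln(0.433/0.155) / (3.6 − 1.1) = ln(2.794) / 2.5 = 1.0273 / 2.5 = 0.4109 km⁻¹

0.000411 m⁻¹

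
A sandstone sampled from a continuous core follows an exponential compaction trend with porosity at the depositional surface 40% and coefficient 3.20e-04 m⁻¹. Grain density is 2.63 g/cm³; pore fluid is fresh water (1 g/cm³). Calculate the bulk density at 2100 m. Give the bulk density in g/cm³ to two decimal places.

2.30 g/cm³

Working in km (1 km = 1000 m; k in km⁻¹ = k in m⁻¹ × 1000):
Porosity at depth: φ = 0.4·exp(−0.32×2.1) = 0.4×0.5107 = 0.2043
Bulk density: ρ_b = (1−φ)ρ_g + φ·ρ_f = 0.7957×2.63 + 0.2043×1
       = 2.093 + 0.204 = 2.297 g/cm³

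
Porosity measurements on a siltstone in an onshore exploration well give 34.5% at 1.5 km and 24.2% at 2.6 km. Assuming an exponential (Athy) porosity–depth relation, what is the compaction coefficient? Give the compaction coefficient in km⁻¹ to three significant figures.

0.322 km⁻¹

Athy: phi(z) = phi₀ e^(−βz) ⇒ phi₁/phi₂ = e^{β(z₂−z₁)} ⇒ β = ln(phi₁/phi₂)/(z₂−z₁)
β = ln(0.345/0.242) / (2.6 − 1.5) = ln(1.426) / 1.1 = 0.3546 / 1.1 = 0.3224 km⁻¹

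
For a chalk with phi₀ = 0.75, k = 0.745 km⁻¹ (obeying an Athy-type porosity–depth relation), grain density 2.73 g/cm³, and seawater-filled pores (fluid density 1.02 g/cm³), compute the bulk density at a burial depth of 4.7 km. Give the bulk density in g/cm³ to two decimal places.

2.69 g/cm³

Porosity at depth: phi = 0.75·exp(−0.745×4.7) = 0.75×0.0302 = 0.0226
Bulk density: ρ_b = (1−phi)ρ_g + phi·ρ_f = 0.9774×2.73 + 0.0226×1.02
       = 2.668 + 0.023 = 2.691 g/cm³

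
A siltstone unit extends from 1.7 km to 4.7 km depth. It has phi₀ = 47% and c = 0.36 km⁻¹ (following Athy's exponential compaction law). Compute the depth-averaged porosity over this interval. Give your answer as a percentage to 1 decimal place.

⟨phi⟩ = (1/(d₂−d₁)) ∫ phi₀ e^(−cd) dd = phi₀·(e^(−c·d₁) − e^(−c·d₂)) / (c·(d₂−d₁))
e^(−0.36×1.7) = 0.5423; e^(−0.36×4.7) = 0.1842
⟨phi⟩ = 0.47 × (0.5423 − 0.1842) / (0.36 × 3) = 0.47 × 0.3316 = 0.1558

15.6%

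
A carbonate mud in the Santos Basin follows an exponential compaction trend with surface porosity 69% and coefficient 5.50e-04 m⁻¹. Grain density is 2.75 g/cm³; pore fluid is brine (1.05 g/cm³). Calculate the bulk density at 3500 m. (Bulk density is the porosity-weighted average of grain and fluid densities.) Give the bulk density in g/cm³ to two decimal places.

2.58 g/cm³

Working in km (1 km = 1000 m; k in km⁻¹ = k in m⁻¹ × 1000):
Porosity at depth: phi = 0.69·exp(−0.55×3.5) = 0.69×0.1459 = 0.1007
Bulk density: ρ_b = (1−phi)ρ_g + phi·ρ_f = 0.8993×2.75 + 0.1007×1.05
       = 2.473 + 0.106 = 2.579 g/cm³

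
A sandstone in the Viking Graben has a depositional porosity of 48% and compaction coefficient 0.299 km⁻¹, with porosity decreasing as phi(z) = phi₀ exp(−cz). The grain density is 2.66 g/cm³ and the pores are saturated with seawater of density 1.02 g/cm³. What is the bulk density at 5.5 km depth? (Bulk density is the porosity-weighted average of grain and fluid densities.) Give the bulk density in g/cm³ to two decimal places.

Porosity at depth: phi = 0.48·exp(−0.299×5.5) = 0.48×0.1931 = 0.0927
Bulk density: ρ_b = (1−phi)ρ_g + phi·ρ_f = 0.9073×2.66 + 0.0927×1.02
       = 2.413 + 0.095 = 2.508 g/cm³

2.51 g/cm³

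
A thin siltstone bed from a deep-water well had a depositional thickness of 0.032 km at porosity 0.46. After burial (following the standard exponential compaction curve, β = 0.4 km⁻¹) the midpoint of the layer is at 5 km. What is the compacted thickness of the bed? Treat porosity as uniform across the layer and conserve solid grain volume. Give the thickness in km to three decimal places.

0.018 km

Porosity at 5 km: n = 0.46·exp(−0.4×5) = 0.0623
Solid-volume conservation: h(1−n) = h₀(1−n₀) ⇒ h = h₀·(1−n₀)/(1−n)
h = 0.032 × (1 − 0.46)/(1 − 0.0623) = 0.032 × 0.5758 = 0.0184 km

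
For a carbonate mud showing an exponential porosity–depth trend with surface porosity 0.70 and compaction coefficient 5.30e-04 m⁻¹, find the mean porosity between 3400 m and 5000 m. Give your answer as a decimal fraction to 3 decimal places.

Working in km (1 km = 1000 m; c in km⁻¹ = c in m⁻¹ × 1000):
⟨n⟩ = (1/(Z₂−Z₁)) ∫ n₀ e^(−cZ) dZ = n₀·(e^(−c·Z₁) − e^(−c·Z₂)) / (c·(Z₂−Z₁))
e^(−0.53×3.4) = 0.1650; e^(−0.53×5) = 0.0707
⟨n⟩ = 0.7 × (0.1650 − 0.0707) / (0.53 × 1.6) = 0.7 × 0.1112 = 0.0779

0.078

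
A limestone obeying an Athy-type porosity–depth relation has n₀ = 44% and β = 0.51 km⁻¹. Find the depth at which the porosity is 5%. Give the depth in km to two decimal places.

Invert Athy's law: d = ln(n₀/n) / β
d = ln(0.44/0.05) / 0.51 = ln(8.8) / 0.51 = 2.1748 / 0.51 = 4.264 km

4.26 km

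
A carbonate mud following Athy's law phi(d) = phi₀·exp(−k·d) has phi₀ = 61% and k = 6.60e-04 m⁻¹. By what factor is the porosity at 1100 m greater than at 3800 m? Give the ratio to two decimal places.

5.94

Working in km (1 km = 1000 m; k in km⁻¹ = k in m⁻¹ × 1000):
phi(d₁)/phi(d₂) = e^(−k·d₁)/e^(−k·d₂) = e^{k(d₂−d₁)}
= exp(0.66 × 2.7) = exp(1.782) = 5.9417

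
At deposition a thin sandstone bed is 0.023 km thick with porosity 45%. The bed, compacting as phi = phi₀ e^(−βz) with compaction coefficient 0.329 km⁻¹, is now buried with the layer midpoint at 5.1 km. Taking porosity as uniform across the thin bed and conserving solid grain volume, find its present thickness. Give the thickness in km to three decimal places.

Porosity at 5.1 km: phi = 0.45·exp(−0.329×5.1) = 0.0840
Solid-volume conservation: h(1−phi) = h₀(1−phi₀) ⇒ h = h₀·(1−phi₀)/(1−phi)
h = 0.023 × (1 − 0.45)/(1 − 0.0840) = 0.023 × 0.6005 = 0.0138 km

0.014 km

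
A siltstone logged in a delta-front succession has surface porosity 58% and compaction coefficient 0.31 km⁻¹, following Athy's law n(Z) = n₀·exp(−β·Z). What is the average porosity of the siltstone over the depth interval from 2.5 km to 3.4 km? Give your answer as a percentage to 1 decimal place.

⟨n⟩ = (1/(Z₂−Z₁)) ∫ n₀ e^(−βZ) dZ = n₀·(e^(−β·Z₁) − e^(−β·Z₂)) / (β·(Z₂−Z₁))
e^(−0.31×2.5) = 0.4607; e^(−0.31×3.4) = 0.3485
⟨n⟩ = 0.58 × (0.4607 − 0.3485) / (0.31 × 0.9) = 0.58 × 0.4020 = 0.2332

23.3%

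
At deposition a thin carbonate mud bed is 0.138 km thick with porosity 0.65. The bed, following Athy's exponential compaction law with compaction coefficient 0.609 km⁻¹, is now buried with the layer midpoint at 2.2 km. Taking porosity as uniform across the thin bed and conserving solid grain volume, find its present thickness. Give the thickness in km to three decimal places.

0.058 km

Porosity at 2.2 km: phi = 0.65·exp(−0.609×2.2) = 0.1702
Solid-volume conservation: h(1−phi) = h₀(1−phi₀) ⇒ h = h₀·(1−phi₀)/(1−phi)
h = 0.138 × (1 − 0.65)/(1 − 0.1702) = 0.138 × 0.4218 = 0.0582 km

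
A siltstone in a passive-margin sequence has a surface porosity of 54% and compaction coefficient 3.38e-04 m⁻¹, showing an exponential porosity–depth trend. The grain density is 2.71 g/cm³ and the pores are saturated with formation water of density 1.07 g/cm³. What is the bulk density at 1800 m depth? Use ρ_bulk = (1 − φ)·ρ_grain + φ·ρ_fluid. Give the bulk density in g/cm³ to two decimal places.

2.23 g/cm³

Working in km (1 km = 1000 m; k in km⁻¹ = k in m⁻¹ × 1000):
Porosity at depth: n = 0.54·exp(−0.338×1.8) = 0.54×0.5442 = 0.2939
Bulk density: ρ_b = (1−n)ρ_g + n·ρ_f = 0.7061×2.71 + 0.2939×1.07
       = 1.914 + 0.314 = 2.228 g/cm³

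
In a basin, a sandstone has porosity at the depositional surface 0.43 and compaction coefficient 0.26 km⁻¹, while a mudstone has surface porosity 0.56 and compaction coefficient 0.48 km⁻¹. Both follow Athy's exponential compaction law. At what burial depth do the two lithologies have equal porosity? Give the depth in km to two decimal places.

1.20 km

Set φ₀ₐ e^(−cₐd) = φ₀ᵦ e^(−cᵦd) ⇒ ln(φ₀ₐ/φ₀ᵦ) = (cₐ − cᵦ)·d
d = ln(0.43/0.56) / (0.26 − 0.48) = -0.2642 / -0.22 = 1.201 km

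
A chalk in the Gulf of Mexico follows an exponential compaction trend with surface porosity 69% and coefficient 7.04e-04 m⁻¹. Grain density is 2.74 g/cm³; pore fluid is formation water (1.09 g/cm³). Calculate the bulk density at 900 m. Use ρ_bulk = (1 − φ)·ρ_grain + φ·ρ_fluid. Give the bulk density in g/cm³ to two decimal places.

2.14 g/cm³

Working in km (1 km = 1000 m; k in km⁻¹ = k in m⁻¹ × 1000):
Porosity at depth: n = 0.69·exp(−0.704×0.9) = 0.69×0.5307 = 0.3662
Bulk density: ρ_b = (1−n)ρ_g + n·ρ_f = 0.6338×2.74 + 0.3662×1.09
       = 1.737 + 0.399 = 2.136 g/cm³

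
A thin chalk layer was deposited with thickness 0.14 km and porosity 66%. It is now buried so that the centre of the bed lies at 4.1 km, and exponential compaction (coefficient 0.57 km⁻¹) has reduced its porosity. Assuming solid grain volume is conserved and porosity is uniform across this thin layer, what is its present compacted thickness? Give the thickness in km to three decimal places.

0.051 km

Porosity at 4.1 km: n = 0.66·exp(−0.57×4.1) = 0.0638
Solid-volume conservation: h(1−n) = h₀(1−n₀) ⇒ h = h₀·(1−n₀)/(1−n)
h = 0.14 × (1 − 0.66)/(1 − 0.0638) = 0.14 × 0.3632 = 0.0508 km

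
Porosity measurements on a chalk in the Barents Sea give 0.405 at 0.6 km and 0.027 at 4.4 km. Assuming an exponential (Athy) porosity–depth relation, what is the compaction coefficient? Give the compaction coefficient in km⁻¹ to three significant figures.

0.713 km⁻¹

Athy: phi(d) = phi₀ e^(−kd) ⇒ phi₁/phi₂ = e^{k(d₂−d₁)} ⇒ k = ln(phi₁/phi₂)/(d₂−d₁)
k = ln(0.405/0.027) / (4.4 − 0.6) = ln(15) / 3.8 = 2.7081 / 3.8 = 0.7126 km⁻¹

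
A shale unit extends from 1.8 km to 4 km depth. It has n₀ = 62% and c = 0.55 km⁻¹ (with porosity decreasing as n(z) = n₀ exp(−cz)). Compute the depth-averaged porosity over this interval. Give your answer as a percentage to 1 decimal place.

13.4%

⟨n⟩ = (1/(z₂−z₁)) ∫ n₀ e^(−cz) dz = n₀·(e^(−c·z₁) − e^(−c·z₂)) / (c·(z₂−z₁))
e^(−0.55×1.8) = 0.3716; e^(−0.55×4) = 0.1108
⟨n⟩ = 0.62 × (0.3716 − 0.1108) / (0.55 × 2.2) = 0.62 × 0.2155 = 0.1336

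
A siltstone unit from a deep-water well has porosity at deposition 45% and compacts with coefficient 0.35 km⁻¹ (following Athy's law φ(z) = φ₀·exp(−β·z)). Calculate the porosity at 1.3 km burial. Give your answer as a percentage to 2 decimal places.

28.55%

φ = φ₀·exp(−β·z) = 0.45 × exp(−0.35 × 1.3) = 0.45 × exp(−0.455)
  = 0.45 × 0.6344 = 0.2855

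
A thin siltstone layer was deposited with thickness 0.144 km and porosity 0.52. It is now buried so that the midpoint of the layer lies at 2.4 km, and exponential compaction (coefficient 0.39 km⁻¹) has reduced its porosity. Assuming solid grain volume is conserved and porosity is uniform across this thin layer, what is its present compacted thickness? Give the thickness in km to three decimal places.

0.087 km

Porosity at 2.4 km: n = 0.52·exp(−0.39×2.4) = 0.2039
Solid-volume conservation: h(1−n) = h₀(1−n₀) ⇒ h = h₀·(1−n₀)/(1−n)
h = 0.144 × (1 − 0.52)/(1 − 0.2039) = 0.144 × 0.6030 = 0.0868 km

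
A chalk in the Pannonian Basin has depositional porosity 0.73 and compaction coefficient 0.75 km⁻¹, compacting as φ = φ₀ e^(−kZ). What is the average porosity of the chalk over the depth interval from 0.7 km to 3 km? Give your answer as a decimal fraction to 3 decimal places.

⟨φ⟩ = (1/(Z₂−Z₁)) ∫ φ₀ e^(−kZ) dZ = φ₀·(e^(−k·Z₁) − e^(−k·Z₂)) / (k·(Z₂−Z₁))
e^(−0.75×0.7) = 0.5916; e^(−0.75×3) = 0.1054
⟨φ⟩ = 0.73 × (0.5916 − 0.1054) / (0.75 × 2.3) = 0.73 × 0.2818 = 0.2057

0.206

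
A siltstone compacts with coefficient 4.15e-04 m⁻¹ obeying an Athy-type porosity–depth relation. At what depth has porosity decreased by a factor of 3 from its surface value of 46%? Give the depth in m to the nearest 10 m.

Working in km (1 km = 1000 m; k in km⁻¹ = k in m⁻¹ × 1000):
phi/phi₀ = 1/3 ⇒ exp(−k·Z) = 1/3 ⇒ Z = ln(3) / k
Z = 1.0986 / 0.415 = 2.647 km

2650 m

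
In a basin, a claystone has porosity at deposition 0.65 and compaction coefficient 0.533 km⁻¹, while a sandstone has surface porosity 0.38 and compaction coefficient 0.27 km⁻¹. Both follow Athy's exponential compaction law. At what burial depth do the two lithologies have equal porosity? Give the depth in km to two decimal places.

Set φ₀ₐ e^(−cₐZ) = φ₀ᵦ e^(−cᵦZ) ⇒ ln(φ₀ₐ/φ₀ᵦ) = (cₐ − cᵦ)·Z
Z = ln(0.65/0.38) / (0.533 − 0.27) = 0.5368 / 0.263 = 2.041 km

2.04 km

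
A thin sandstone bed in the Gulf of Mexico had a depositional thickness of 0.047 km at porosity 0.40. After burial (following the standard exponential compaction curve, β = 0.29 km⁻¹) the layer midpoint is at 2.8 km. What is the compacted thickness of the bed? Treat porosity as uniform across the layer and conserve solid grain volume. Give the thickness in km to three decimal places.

0.034 km

Porosity at 2.8 km: n = 0.4·exp(−0.29×2.8) = 0.1776
Solid-volume conservation: h(1−n) = h₀(1−n₀) ⇒ h = h₀·(1−n₀)/(1−n)
h = 0.047 × (1 − 0.4)/(1 − 0.1776) = 0.047 × 0.7296 = 0.0343 km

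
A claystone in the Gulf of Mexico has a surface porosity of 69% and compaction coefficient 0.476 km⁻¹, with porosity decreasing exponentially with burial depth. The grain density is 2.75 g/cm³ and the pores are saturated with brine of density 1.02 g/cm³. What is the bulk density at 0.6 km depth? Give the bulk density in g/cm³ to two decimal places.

Porosity at depth: phi = 0.69·exp(−0.476×0.6) = 0.69×0.7516 = 0.5186
Bulk density: ρ_b = (1−phi)ρ_g + phi·ρ_f = 0.4814×2.75 + 0.5186×1.02
       = 1.324 + 0.529 = 1.853 g/cm³

1.85 g/cm³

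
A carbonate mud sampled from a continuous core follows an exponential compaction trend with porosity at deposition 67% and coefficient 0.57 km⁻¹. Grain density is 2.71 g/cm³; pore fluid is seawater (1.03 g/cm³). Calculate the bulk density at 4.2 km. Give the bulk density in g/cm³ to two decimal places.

2.61 g/cm³

Porosity at depth: φ = 0.67·exp(−0.57×4.2) = 0.67×0.0913 = 0.0611
Bulk density: ρ_b = (1−φ)ρ_g + φ·ρ_f = 0.9389×2.71 + 0.0611×1.03
       = 2.544 + 0.063 = 2.607 g/cm³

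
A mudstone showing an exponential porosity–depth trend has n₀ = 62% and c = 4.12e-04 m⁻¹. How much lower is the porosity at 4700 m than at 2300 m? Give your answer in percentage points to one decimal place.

15.1 percentage points

Working in km (1 km = 1000 m; c in km⁻¹ = c in m⁻¹ × 1000):
n(2.3) = 0.62·e^(−0.412×2.3) = 0.2404
n(4.7) = 0.62·e^(−0.412×4.7) = 0.0894
Δn = 0.2404 − 0.0894 = 0.1509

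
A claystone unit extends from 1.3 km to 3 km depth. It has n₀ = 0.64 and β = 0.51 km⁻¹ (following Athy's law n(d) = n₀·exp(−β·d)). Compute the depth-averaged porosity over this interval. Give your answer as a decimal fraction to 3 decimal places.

⟨n⟩ = (1/(d₂−d₁)) ∫ n₀ e^(−βd) dd = n₀·(e^(−β·d₁) − e^(−β·d₂)) / (β·(d₂−d₁))
e^(−0.51×1.3) = 0.5153; e^(−0.51×3) = 0.2165
⟨n⟩ = 0.64 × (0.5153 − 0.2165) / (0.51 × 1.7) = 0.64 × 0.3446 = 0.2205

0.221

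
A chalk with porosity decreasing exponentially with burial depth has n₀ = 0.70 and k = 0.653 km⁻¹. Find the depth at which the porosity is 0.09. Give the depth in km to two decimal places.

Invert Athy's law: z = ln(n₀/n) / k
z = ln(0.7/0.09) / 0.653 = ln(7.778) / 0.653 = 2.0513 / 0.653 = 3.141 km

3.14 km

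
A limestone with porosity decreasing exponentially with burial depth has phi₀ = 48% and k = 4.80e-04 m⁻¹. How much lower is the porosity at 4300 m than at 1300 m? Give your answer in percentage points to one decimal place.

Working in km (1 km = 1000 m; k in km⁻¹ = k in m⁻¹ × 1000):
phi(1.3) = 0.48·e^(−0.48×1.3) = 0.2572
phi(4.3) = 0.48·e^(−0.48×4.3) = 0.0609
Δphi = 0.2572 − 0.0609 = 0.1962

19.6 percentage points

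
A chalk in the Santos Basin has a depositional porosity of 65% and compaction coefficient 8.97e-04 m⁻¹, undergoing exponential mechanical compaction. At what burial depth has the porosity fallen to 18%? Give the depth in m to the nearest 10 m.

Working in km (1 km = 1000 m; k in km⁻¹ = k in m⁻¹ × 1000):
Invert Athy's law: d = ln(n₀/n) / k
d = ln(0.65/0.18) / 0.897 = ln(3.611) / 0.897 = 1.2840 / 0.897 = 1.431 km

1430 m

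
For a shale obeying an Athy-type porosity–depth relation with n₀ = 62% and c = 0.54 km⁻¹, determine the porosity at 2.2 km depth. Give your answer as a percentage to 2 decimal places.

18.90%

n = n₀·exp(−c·d) = 0.62 × exp(−0.54 × 2.2) = 0.62 × exp(−1.188)
  = 0.62 × 0.3048 = 0.1890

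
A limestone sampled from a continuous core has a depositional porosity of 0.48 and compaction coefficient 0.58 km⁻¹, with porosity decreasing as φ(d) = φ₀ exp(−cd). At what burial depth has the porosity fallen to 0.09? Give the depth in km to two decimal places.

2.89 km

Invert Athy's law: d = ln(φ₀/φ) / c
d = ln(0.48/0.09) / 0.58 = ln(5.333) / 0.58 = 1.6740 / 0.58 = 2.886 km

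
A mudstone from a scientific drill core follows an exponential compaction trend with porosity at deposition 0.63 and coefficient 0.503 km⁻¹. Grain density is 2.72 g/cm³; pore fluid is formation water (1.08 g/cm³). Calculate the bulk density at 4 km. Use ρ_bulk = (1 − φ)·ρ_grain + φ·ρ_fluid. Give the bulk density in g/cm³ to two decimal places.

Porosity at depth: phi = 0.63·exp(−0.503×4) = 0.63×0.1337 = 0.0842
Bulk density: ρ_b = (1−phi)ρ_g + phi·ρ_f = 0.9158×2.72 + 0.0842×1.08
       = 2.491 + 0.091 = 2.582 g/cm³

2.58 g/cm³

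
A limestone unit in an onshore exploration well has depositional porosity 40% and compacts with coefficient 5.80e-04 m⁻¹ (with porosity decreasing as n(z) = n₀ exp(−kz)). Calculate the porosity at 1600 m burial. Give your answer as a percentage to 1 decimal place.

15.8%

Working in km (1 km = 1000 m; k in km⁻¹ = k in m⁻¹ × 1000):
n = n₀·exp(−k·z) = 0.4 × exp(−0.58 × 1.6) = 0.4 × exp(−0.928)
  = 0.4 × 0.3953 = 0.1581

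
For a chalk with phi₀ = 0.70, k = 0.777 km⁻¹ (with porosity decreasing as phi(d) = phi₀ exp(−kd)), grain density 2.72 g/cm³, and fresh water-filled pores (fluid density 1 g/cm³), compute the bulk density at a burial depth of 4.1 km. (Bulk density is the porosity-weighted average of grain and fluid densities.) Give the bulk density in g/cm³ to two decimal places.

Porosity at depth: phi = 0.7·exp(−0.777×4.1) = 0.7×0.0413 = 0.0289
Bulk density: ρ_b = (1−phi)ρ_g + phi·ρ_f = 0.9711×2.72 + 0.0289×1
       = 2.641 + 0.029 = 2.670 g/cm³

2.67 g/cm³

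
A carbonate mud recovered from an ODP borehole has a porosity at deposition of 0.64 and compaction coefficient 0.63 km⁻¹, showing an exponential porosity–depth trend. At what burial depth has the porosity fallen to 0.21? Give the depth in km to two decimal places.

Invert Athy's law: z = ln(φ₀/φ) / k
z = ln(0.64/0.21) / 0.63 = ln(3.048) / 0.63 = 1.1144 / 0.63 = 1.769 km

1.77 km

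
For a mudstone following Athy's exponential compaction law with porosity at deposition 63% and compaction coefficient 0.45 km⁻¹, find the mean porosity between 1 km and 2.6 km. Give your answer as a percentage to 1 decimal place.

28.6%

⟨φ⟩ = (1/(Z₂−Z₁)) ∫ φ₀ e^(−kZ) dZ = φ₀·(e^(−k·Z₁) − e^(−k·Z₂)) / (k·(Z₂−Z₁))
e^(−0.45×1) = 0.6376; e^(−0.45×2.6) = 0.3104
⟨φ⟩ = 0.63 × (0.6376 − 0.3104) / (0.45 × 1.6) = 0.63 × 0.4545 = 0.2864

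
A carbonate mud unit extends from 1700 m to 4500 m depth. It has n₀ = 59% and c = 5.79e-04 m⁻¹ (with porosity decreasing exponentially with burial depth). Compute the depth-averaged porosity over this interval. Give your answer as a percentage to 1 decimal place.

Working in km (1 km = 1000 m; c in km⁻¹ = c in m⁻¹ × 1000):
⟨n⟩ = (1/(Z₂−Z₁)) ∫ n₀ e^(−cZ) dZ = n₀·(e^(−c·Z₁) − e^(−c·Z₂)) / (c·(Z₂−Z₁))
e^(−0.579×1.7) = 0.3737; e^(−0.579×4.5) = 0.0739
⟨n⟩ = 0.59 × (0.3737 − 0.0739) / (0.579 × 2.8) = 0.59 × 0.1849 = 0.1091

10.9%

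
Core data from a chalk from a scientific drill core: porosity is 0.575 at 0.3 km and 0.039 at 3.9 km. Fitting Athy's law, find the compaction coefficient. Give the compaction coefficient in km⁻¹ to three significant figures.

Athy: phi(Z) = phi₀ e^(−βZ) ⇒ phi₁/phi₂ = e^{β(Z₂−Z₁)} ⇒ β = ln(phi₁/phi₂)/(Z₂−Z₁)
β = ln(0.575/0.039) / (3.9 − 0.3) = ln(14.74) / 3.6 = 2.6908 / 3.6 = 0.7474 km⁻¹

0.747 km⁻¹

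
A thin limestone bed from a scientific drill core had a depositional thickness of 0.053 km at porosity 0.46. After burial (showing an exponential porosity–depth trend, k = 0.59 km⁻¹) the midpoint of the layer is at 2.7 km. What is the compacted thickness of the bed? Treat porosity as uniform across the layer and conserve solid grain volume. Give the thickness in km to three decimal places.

Porosity at 2.7 km: n = 0.46·exp(−0.59×2.7) = 0.0935
Solid-volume conservation: h(1−n) = h₀(1−n₀) ⇒ h = h₀·(1−n₀)/(1−n)
h = 0.053 × (1 − 0.46)/(1 − 0.0935) = 0.053 × 0.5957 = 0.0316 km

0.032 km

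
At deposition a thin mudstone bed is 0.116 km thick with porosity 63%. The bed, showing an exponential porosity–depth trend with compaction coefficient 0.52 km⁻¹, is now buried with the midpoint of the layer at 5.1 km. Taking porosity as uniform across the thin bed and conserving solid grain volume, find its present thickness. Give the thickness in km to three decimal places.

Porosity at 5.1 km: phi = 0.63·exp(−0.52×5.1) = 0.0444
Solid-volume conservation: h(1−phi) = h₀(1−phi₀) ⇒ h = h₀·(1−phi₀)/(1−phi)
h = 0.116 × (1 − 0.63)/(1 − 0.0444) = 0.116 × 0.3872 = 0.0449 km

0.045 km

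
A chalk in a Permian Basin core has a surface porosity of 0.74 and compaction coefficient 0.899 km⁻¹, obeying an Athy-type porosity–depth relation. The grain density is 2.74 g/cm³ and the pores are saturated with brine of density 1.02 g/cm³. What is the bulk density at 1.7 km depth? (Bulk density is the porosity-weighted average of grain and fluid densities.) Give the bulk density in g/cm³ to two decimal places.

Porosity at depth: phi = 0.74·exp(−0.899×1.7) = 0.74×0.2169 = 0.1605
Bulk density: ρ_b = (1−phi)ρ_g + phi·ρ_f = 0.8395×2.74 + 0.1605×1.02
       = 2.300 + 0.164 = 2.464 g/cm³

2.46 g/cm³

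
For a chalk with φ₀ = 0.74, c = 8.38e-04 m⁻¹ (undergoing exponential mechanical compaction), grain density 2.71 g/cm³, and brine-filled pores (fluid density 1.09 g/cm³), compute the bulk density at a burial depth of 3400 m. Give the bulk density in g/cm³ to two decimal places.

2.64 g/cm³

Working in km (1 km = 1000 m; c in km⁻¹ = c in m⁻¹ × 1000):
Porosity at depth: φ = 0.74·exp(−0.838×3.4) = 0.74×0.0579 = 0.0428
Bulk density: ρ_b = (1−φ)ρ_g + φ·ρ_f = 0.9572×2.71 + 0.0428×1.09
       = 2.594 + 0.047 = 2.641 g/cm³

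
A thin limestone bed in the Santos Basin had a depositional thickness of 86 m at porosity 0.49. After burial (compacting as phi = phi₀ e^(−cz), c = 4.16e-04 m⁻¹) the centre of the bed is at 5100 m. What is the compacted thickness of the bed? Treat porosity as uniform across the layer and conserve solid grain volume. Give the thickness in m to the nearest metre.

47 m

Working in km (1 km = 1000 m; c in km⁻¹ = c in m⁻¹ × 1000):
Porosity at 5.1 km: phi = 0.49·exp(−0.416×5.1) = 0.0587
Solid-volume conservation: h(1−phi) = h₀(1−phi₀) ⇒ h = h₀·(1−phi₀)/(1−phi)
h = 0.086 × (1 − 0.49)/(1 − 0.0587) = 0.086 × 0.5418 = 0.0466 km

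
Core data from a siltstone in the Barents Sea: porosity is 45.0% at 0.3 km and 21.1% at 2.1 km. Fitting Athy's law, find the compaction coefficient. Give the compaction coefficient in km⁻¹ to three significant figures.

0.421 km⁻¹

Athy: φ(z) = φ₀ e^(−kz) ⇒ φ₁/φ₂ = e^{k(z₂−z₁)} ⇒ k = ln(φ₁/φ₂)/(z₂−z₁)
k = ln(0.45/0.211) / (2.1 − 0.3) = ln(2.133) / 1.8 = 0.7574 / 1.8 = 0.4208 km⁻¹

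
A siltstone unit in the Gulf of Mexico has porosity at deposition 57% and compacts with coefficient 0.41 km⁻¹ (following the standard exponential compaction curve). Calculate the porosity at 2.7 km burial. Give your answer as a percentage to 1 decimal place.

φ = φ₀·exp(−c·d) = 0.57 × exp(−0.41 × 2.7) = 0.57 × exp(−1.107)
  = 0.57 × 0.3305 = 0.1884

18.8%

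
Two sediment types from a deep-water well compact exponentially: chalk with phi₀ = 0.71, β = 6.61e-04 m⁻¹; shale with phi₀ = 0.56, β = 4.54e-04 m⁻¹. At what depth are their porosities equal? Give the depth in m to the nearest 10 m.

1150 m

Working in km (1 km = 1000 m; β in km⁻¹ = β in m⁻¹ × 1000):
Set phi₀ₐ e^(−βₐZ) = phi₀ᵦ e^(−βᵦZ) ⇒ ln(phi₀ₐ/phi₀ᵦ) = (βₐ − βᵦ)·Z
Z = ln(0.71/0.56) / (0.661 − 0.454) = 0.2373 / 0.207 = 1.147 km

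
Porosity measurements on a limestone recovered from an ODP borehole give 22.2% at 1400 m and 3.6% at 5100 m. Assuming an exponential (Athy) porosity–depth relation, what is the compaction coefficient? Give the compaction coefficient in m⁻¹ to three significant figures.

Working in km (1 km = 1000 m; β in km⁻¹ = β in m⁻¹ × 1000):
Athy: n(z) = n₀ e^(−βz) ⇒ n₁/n₂ = e^{β(z₂−z₁)} ⇒ β = ln(n₁/n₂)/(z₂−z₁)
β = ln(0.222/0.036) / (5.1 − 1.4) = ln(6.167) / 3.7 = 1.8192 / 3.7 = 0.4917 km⁻¹

0.000492 m⁻¹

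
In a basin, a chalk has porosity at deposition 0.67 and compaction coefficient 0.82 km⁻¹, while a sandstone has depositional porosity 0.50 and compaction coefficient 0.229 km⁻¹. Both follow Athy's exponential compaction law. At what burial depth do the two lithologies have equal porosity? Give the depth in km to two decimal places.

0.50 km

Set phi₀ₐ e^(−kₐZ) = phi₀ᵦ e^(−kᵦZ) ⇒ ln(phi₀ₐ/phi₀ᵦ) = (kₐ − kᵦ)·Z
Z = ln(0.67/0.5) / (0.82 − 0.229) = 0.2927 / 0.591 = 0.495 km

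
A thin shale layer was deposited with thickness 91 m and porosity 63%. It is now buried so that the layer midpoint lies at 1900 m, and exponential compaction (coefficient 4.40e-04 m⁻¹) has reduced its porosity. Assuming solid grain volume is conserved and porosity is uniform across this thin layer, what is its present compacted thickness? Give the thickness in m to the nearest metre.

Working in km (1 km = 1000 m; c in km⁻¹ = c in m⁻¹ × 1000):
Porosity at 1.9 km: φ = 0.63·exp(−0.44×1.9) = 0.2731
Solid-volume conservation: h(1−φ) = h₀(1−φ₀) ⇒ h = h₀·(1−φ₀)/(1−φ)
h = 0.091 × (1 − 0.63)/(1 − 0.2731) = 0.091 × 0.5090 = 0.0463 km

46 m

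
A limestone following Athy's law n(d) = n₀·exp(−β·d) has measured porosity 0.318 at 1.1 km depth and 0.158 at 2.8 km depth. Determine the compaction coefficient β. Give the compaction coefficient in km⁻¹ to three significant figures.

0.411 km⁻¹

Athy: n(d) = n₀ e^(−βd) ⇒ n₁/n₂ = e^{β(d₂−d₁)} ⇒ β = ln(n₁/n₂)/(d₂−d₁)
β = ln(0.318/0.158) / (2.8 − 1.1) = ln(2.013) / 1.7 = 0.6995 / 1.7 = 0.4114 km⁻¹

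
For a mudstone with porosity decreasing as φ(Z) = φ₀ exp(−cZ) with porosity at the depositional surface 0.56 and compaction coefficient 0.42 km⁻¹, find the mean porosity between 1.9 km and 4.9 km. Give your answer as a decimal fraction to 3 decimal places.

0.143

⟨φ⟩ = (1/(Z₂−Z₁)) ∫ φ₀ e^(−cZ) dZ = φ₀·(e^(−c·Z₁) − e^(−c·Z₂)) / (c·(Z₂−Z₁))
e^(−0.42×1.9) = 0.4502; e^(−0.42×4.9) = 0.1277
⟨φ⟩ = 0.56 × (0.4502 − 0.1277) / (0.42 × 3) = 0.56 × 0.2560 = 0.1433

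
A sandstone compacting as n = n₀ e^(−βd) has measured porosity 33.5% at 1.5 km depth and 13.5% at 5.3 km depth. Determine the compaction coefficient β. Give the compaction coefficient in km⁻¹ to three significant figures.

Athy: n(d) = n₀ e^(−βd) ⇒ n₁/n₂ = e^{β(d₂−d₁)} ⇒ β = ln(n₁/n₂)/(d₂−d₁)
β = ln(0.335/0.135) / (5.3 − 1.5) = ln(2.481) / 3.8 = 0.9089 / 3.8 = 0.2392 km⁻¹

0.239 km⁻¹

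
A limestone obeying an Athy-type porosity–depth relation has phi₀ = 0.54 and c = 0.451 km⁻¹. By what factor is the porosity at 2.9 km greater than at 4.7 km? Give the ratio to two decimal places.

phi(z₁)/phi(z₂) = e^(−c·z₁)/e^(−c·z₂) = e^{c(z₂−z₁)}
= exp(0.451 × 1.8) = exp(0.8118) = 2.2520

2.25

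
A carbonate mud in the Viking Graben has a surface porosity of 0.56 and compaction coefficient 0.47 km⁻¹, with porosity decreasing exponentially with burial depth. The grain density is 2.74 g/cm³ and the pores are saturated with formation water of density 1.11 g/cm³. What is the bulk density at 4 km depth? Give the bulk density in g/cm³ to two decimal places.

2.60 g/cm³

Porosity at depth: φ = 0.56·exp(−0.47×4) = 0.56×0.1526 = 0.0855
Bulk density: ρ_b = (1−φ)ρ_g + φ·ρ_f = 0.9145×2.74 + 0.0855×1.11
       = 2.506 + 0.095 = 2.601 g/cm³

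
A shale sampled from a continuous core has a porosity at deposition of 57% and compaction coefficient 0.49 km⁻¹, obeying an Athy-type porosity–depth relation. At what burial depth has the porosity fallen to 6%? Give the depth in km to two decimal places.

4.59 km

Invert Athy's law: d = ln(n₀/n) / c
d = ln(0.57/0.06) / 0.49 = ln(9.5) / 0.49 = 2.2513 / 0.49 = 4.594 km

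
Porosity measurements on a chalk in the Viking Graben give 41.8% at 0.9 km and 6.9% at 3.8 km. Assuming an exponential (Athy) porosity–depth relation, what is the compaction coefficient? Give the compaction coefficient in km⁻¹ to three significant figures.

0.621 km⁻¹

Athy: phi(z) = phi₀ e^(−cz) ⇒ phi₁/phi₂ = e^{c(z₂−z₁)} ⇒ c = ln(phi₁/phi₂)/(z₂−z₁)
c = ln(0.418/0.069) / (3.8 − 0.9) = ln(6.058) / 2.9 = 1.8014 / 2.9 = 0.6212 km⁻¹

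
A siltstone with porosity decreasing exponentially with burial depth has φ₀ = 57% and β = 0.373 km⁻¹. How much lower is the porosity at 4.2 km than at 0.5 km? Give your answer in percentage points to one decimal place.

35.4 percentage points

φ(0.5) = 0.57·e^(−0.373×0.5) = 0.4730
φ(4.2) = 0.57·e^(−0.373×4.2) = 0.1190
Δφ = 0.4730 − 0.1190 = 0.3540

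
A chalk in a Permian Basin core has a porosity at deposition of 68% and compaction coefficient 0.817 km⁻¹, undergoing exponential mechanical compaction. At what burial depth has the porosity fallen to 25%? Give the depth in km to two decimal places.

1.22 km

Invert Athy's law: Z = ln(phi₀/phi) / β
Z = ln(0.68/0.25) / 0.817 = ln(2.72) / 0.817 = 1.0006 / 0.817 = 1.225 km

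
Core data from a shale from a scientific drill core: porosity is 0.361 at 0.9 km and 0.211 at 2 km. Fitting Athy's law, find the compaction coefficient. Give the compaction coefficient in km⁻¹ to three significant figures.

Athy: n(d) = n₀ e^(−βd) ⇒ n₁/n₂ = e^{β(d₂−d₁)} ⇒ β = ln(n₁/n₂)/(d₂−d₁)
β = ln(0.361/0.211) / (2 − 0.9) = ln(1.711) / 1.1 = 0.5370 / 1.1 = 0.4882 km⁻¹

0.488 km⁻¹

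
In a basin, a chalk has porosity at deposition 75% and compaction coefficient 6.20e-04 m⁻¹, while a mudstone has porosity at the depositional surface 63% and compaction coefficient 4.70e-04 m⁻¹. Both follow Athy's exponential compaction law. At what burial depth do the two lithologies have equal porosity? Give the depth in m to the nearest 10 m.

1160 m

Working in km (1 km = 1000 m; c in km⁻¹ = c in m⁻¹ × 1000):
Set n₀ₐ e^(−cₐd) = n₀ᵦ e^(−cᵦd) ⇒ ln(n₀ₐ/n₀ᵦ) = (cₐ − cᵦ)·d
d = ln(0.75/0.63) / (0.62 − 0.47) = 0.1744 / 0.15 = 1.162 km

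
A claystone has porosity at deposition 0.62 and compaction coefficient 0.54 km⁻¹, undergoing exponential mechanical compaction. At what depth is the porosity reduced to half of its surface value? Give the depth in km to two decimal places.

φ/φ₀ = 1/2 ⇒ exp(−c·d) = 1/2 ⇒ d = ln(2) / c
d = 0.6931 / 0.54 = 1.284 km

1.28 km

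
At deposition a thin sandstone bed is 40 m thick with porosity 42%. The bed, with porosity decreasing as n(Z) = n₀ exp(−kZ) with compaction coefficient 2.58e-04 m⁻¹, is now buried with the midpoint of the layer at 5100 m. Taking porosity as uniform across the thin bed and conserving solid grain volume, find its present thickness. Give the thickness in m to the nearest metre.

26 m

Working in km (1 km = 1000 m; k in km⁻¹ = k in m⁻¹ × 1000):
Porosity at 5.1 km: n = 0.42·exp(−0.258×5.1) = 0.1127
Solid-volume conservation: h(1−n) = h₀(1−n₀) ⇒ h = h₀·(1−n₀)/(1−n)
h = 0.04 × (1 − 0.42)/(1 − 0.1127) = 0.04 × 0.6536 = 0.0261 km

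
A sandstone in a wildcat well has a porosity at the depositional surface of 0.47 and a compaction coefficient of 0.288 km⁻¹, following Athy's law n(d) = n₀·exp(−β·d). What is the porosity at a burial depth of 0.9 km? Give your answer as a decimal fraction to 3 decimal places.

0.363

n = n₀·exp(−β·d) = 0.47 × exp(−0.288 × 0.9) = 0.47 × exp(−0.2592)
  = 0.47 × 0.7717 = 0.3627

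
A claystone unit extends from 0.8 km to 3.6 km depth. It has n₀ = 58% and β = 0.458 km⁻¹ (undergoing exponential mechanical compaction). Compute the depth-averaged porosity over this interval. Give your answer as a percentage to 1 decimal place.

22.7%

⟨n⟩ = (1/(z₂−z₁)) ∫ n₀ e^(−βz) dz = n₀·(e^(−β·z₁) − e^(−β·z₂)) / (β·(z₂−z₁))
e^(−0.458×0.8) = 0.6932; e^(−0.458×3.6) = 0.1923
⟨n⟩ = 0.58 × (0.6932 − 0.1923) / (0.458 × 2.8) = 0.58 × 0.3906 = 0.2266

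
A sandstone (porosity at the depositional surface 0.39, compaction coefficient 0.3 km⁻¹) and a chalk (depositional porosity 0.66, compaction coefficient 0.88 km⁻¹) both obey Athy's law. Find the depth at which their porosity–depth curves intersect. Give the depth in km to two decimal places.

0.91 km

Set phi₀ₐ e^(−kₐd) = phi₀ᵦ e^(−kᵦd) ⇒ ln(phi₀ₐ/phi₀ᵦ) = (kₐ − kᵦ)·d
d = ln(0.39/0.66) / (0.3 − 0.88) = -0.5261 / -0.58 = 0.907 km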